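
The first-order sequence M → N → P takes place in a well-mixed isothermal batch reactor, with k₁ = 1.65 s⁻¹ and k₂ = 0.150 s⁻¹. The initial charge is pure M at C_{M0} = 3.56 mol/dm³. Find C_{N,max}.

For a first-order series the maximum intermediate yield is C_{N,max}/C_{M0} = (k₁/k₂)^[k₂/(k₂−k₁)].
= (1.65/0.150)^(0.150/(0.150−1.65)) = (11.00)^(-0.1000) = 0.7868.
C_{N,max} = 0.7868×3.56 = 2.80 mol/dm³.

2.80 mol/dm³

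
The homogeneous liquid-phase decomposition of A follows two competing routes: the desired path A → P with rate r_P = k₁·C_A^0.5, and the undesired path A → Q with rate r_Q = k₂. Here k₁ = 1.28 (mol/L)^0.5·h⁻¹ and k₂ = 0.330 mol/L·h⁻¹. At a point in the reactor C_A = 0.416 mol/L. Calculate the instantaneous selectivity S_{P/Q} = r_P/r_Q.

S_{P/Q} = r_P/r_Q = (k₁·C_A^0.5)/(k₂) = (k₁/k₂)·C_A^0.5.
= (1.28×0.4160^0.5) / (0.330) = 0.8256/0.3300 = 2.50.

2.50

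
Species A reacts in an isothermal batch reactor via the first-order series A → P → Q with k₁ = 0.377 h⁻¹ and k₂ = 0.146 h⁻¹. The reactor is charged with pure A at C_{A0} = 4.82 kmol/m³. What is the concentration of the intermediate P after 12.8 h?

Solving the coupled first-order balances gives C_P(t) = [k₁/(k₂−k₁)]·C_{A0}·(e^(−k₁t) − e^(−k₂t)).
e^(−k₁t) = e^(−0.377×12.8) = e^(−4.826) = 0.008022; e^(−k₂t) = e^(−1.869) = 0.1543.
C_P = 0.377×4.82/(0.146−0.377) × (0.008022−0.1543) = (-7.866)×(-0.1463) = 1.151 kmol/m³.

1.15 kmol/m³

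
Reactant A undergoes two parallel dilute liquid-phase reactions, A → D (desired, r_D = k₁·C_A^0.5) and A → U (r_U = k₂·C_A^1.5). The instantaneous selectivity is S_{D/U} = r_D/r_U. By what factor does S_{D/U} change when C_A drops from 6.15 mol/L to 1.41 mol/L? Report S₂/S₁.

S_{D/U} = (k₁/k₂)·C_A⁻¹, so S₂/S₁ = (C_{A,2}/C_{A,1})⁻¹.
= 6.15/1.41 = 4.36.
Selectivity toward D rises as C_A falls — low-concentration operation is favoured.

4.36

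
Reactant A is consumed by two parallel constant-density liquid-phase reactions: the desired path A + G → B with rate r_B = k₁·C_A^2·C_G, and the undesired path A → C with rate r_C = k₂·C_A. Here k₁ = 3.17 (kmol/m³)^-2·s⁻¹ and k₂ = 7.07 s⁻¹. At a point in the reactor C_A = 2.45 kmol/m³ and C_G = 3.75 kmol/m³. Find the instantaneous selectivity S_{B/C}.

S_{B/C} = r_B/r_C = (k₁·C_A^2·C_G)/(k₂·C_A) = (k₁/k₂)·C_A·C_G.
= (3.17×2.450^2×3.750) / (7.07×2.450) = 71.35/17.32 = 4.12.
Since the desired path is higher order in A, keeping C_A high (PFR or concentrated feed) favours B.

4.12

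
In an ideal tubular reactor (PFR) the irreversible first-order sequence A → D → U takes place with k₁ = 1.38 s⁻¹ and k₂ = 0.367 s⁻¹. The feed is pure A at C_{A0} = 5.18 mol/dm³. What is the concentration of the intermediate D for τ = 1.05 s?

The intermediate concentration in a first-order A→B→C sequence is C_D = k₁C_{A0}(e^(−k₁τ) − e^(−k₂τ))/(k₂−k₁).
e^(−k₁τ) = e^(−1.38×1.05) = e^(−1.449) = 0.2348; e^(−k₂τ) = e^(−0.3854) = 0.6802.
C_D = 1.38×5.18/(0.367−1.38) × (0.2348−0.6802) = (-7.057)×(-0.4454) = 3.143 mol/dm³.

3.14 mol/dm³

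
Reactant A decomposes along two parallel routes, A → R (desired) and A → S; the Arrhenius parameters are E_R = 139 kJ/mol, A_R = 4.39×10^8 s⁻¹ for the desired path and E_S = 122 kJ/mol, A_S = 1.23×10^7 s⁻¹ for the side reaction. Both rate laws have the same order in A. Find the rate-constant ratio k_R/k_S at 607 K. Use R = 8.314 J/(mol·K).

Since both paths have the same order in A, the concentration cancels and S_{R/S} = k_R/k_S = (A_R/A_S)·exp[(E_S−E_R)/(RT)].
(E_S−E_R)/(RT) = (122−139)×10³/(8.314×607) = -17000/5047 = -3.369.
k_R/k_S = (4.39×10^8/1.23×10^7)·exp(-3.369) = 35.69 × 0.03444 = 1.23.

1.23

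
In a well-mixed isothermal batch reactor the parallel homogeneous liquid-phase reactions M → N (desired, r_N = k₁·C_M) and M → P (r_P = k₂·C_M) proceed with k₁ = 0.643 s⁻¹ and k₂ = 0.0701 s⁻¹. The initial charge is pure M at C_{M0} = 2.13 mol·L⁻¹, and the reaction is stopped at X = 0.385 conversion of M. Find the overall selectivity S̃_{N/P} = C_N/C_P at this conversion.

C_M = C_{M0}(1−X) = 1.310 mol·L⁻¹.
Both paths are first order in M, so the instantaneous fraction to N is constant: dC_N/d(−C_M) = k₁/(k₁+k₂) = 0.9017.
C_N = 0.9017·(C_{M0}−C_M) = 0.9017×0.8200 = 0.739 mol·L⁻¹.
C_P = (C_{M0}−C_M)−C_N = 0.08061 mol·L⁻¹; S̃_{N/P} = 0.7394/0.08061 = 9.17.

9.17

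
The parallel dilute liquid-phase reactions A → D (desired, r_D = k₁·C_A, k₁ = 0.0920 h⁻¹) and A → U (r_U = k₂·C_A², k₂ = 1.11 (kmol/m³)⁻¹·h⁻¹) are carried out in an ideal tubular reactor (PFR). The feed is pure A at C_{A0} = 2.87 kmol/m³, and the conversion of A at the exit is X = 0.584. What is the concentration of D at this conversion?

0.0695 kmol/m³

C_A = C_{A0}(1−X) = 1.194 kmol/m³.
Along a PFR/batch, dC_D/dC_A = −r_D/(r_D+r_U) = −k₁/(k₁+k₂·C_A).
Integrating from C_{A0} to C_A: C_D = (0.0920/1.11)·ln[(0.0920+1.11·2.87)/(0.0920+1.11·1.19)] = 0.08288·ln(3.278/1.417) = 0.06949 kmol/m³.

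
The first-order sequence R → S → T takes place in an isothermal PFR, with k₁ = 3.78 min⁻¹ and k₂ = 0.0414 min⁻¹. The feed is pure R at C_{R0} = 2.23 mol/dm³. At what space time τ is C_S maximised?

The intermediate peaks when r₁ = r₂, i.e. k₁e^(−k₁τ) = k₂e^(−k₂τ), giving τ_opt = ln(k₂/k₁)/(k₂−k₁).
= ln(0.0414/3.78)/(0.0414−3.78) = ln(0.01095)/-3.739 = -4.514/-3.739 = 1.21 min.

1.21 min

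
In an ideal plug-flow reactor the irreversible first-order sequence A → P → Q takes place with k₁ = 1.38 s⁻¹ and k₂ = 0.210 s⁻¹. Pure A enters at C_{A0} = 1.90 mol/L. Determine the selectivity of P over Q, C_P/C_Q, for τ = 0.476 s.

The intermediate concentration in a first-order A→B→C sequence is C_P = k₁C_{A0}(e^(−k₁τ) − e^(−k₂τ))/(k₂−k₁).
e^(−k₁τ) = e^(−1.38×0.476) = e^(−0.6569) = 0.5185; e^(−k₂τ) = e^(−0.09996) = 0.9049.
C_P = 1.38×1.90/(0.210−1.38) × (0.5185−0.9049) = (-2.241)×(-0.3864) = 0.8659 mol/L.
C_A = C_{A0}e^(−k₁τ) = 0.9851 mol/L, so C_Q = C_{A0}−C_A−C_P = 0.04897 mol/L; C_P/C_Q = 17.7.

17.7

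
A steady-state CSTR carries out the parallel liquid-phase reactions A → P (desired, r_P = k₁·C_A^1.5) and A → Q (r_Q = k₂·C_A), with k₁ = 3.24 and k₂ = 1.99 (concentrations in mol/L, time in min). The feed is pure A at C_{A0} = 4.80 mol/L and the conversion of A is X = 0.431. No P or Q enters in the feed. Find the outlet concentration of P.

1.51 mol/L

Exit C_A = C_{A0}(1−X) = 4.80×0.569 = 2.731 mol/L.
In a CSTR the entire volume is at exit conditions, so r_P = 3.24×2.731^1.5 = 14.62 and r_Q = 1.99×2.731 = 5.435.
Fraction of consumed A going to P: r_P/(r_P+r_Q) = 0.7291.
C_P = 0.7291·C_{A0}·X = 0.7291×4.80×0.431 = 1.51 mol/L.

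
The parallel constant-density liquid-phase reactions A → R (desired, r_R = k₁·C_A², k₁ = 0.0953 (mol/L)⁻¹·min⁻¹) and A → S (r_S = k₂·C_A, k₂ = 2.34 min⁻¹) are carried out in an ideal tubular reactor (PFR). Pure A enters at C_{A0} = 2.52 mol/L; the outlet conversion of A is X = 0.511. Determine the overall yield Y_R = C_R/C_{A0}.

0.0362

C_A = C_{A0}(1−X) = 1.232 mol/L.
Along a PFR/batch, dC_S/dC_A = −r_S/(r_R+r_S) = −k₂/(k₂+k₁·C_A).
Integrating from C_{A0} to C_A: C_S = (2.34/0.0953)·ln[(2.34+0.0953·2.52)/(2.34+0.0953·1.23)] = 24.55·ln(2.580/2.457) = 1.197 mol/L.
Then C_R = (C_{A0}−C_A) − C_S = 1.288 − 1.197 = 0.09117 mol/L.
Y_R = C_R/C_{A0} = 0.09117/2.52 = 0.0362.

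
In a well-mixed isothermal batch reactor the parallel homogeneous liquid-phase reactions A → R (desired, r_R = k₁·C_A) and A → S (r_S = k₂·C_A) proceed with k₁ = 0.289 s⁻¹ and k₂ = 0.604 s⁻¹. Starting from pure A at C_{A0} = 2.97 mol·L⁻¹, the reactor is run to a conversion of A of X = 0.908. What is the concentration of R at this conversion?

C_A = C_{A0}(1−X) = 0.2732 mol·L⁻¹.
Both paths are first order in A, so the instantaneous fraction to R is constant: dC_R/d(−C_A) = k₁/(k₁+k₂) = 0.3236.
C_R = 0.3236·(C_{A0}−C_A) = 0.3236×2.697 = 0.873 mol·L⁻¹.

0.873 mol·L⁻¹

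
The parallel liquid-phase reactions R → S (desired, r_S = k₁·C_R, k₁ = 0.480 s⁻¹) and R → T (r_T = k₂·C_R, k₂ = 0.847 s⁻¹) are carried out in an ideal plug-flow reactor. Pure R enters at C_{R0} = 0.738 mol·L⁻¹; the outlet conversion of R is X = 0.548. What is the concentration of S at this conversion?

C_R = C_{R0}(1−X) = 0.3336 mol·L⁻¹.
Both paths are first order in R, so the instantaneous fraction to S is constant: dC_S/d(−C_R) = k₁/(k₁+k₂) = 0.3617.
C_S = 0.3617·(C_{R0}−C_R) = 0.3617×0.4044 = 0.146 mol·L⁻¹.

0.146 mol·L⁻¹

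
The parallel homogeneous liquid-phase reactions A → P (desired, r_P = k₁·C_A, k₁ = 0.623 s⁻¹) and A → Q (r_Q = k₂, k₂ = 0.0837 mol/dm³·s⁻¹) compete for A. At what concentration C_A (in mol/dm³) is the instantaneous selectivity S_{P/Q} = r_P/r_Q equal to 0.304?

0.0408 mol/dm³

S_{P/Q} = (k₁/k₂)·C_A ⇒ C_A = S·k₂/k₁.
= 0.304×0.0837/0.623 = 0.0408 mol/dm³.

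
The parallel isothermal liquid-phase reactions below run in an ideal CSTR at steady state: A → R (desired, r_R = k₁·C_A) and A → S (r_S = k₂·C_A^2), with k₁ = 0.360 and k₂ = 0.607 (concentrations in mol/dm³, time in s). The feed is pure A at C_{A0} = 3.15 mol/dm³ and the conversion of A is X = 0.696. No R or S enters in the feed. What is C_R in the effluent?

0.839 mol/dm³

Exit C_A = C_{A0}(1−X) = 3.15×0.304 = 0.9576 mol/dm³.
In a CSTR the entire volume is at exit conditions, so r_R = 0.360×0.9576 = 0.3447 and r_S = 0.607×0.9576^2 = 0.5566.
Fraction of consumed A going to R: r_R/(r_R+r_S) = 0.3825.
C_R = 0.3825·C_{A0}·X = 0.3825×3.15×0.696 = 0.839 mol/dm³.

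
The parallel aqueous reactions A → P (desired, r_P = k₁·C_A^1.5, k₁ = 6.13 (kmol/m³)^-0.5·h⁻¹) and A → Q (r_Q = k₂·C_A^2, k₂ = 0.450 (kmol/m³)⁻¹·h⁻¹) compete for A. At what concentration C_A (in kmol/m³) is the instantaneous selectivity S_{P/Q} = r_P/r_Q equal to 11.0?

S_{P/Q} = (k₁/k₂)·C_A^-0.5 ⇒ C_A = (S·k₂/k₁)^(-2).
= (11.0×0.450/6.13)^(-2) = (0.8075)^(-2) = 1.53 kmol/m³.

1.53 kmol/m³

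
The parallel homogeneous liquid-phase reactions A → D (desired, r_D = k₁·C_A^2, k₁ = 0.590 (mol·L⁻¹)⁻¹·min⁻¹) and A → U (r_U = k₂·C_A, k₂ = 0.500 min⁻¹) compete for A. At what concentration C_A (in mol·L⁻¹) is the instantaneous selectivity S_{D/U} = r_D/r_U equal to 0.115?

S_{D/U} = (k₁/k₂)·C_A ⇒ C_A = S·k₂/k₁.
= 0.115×0.500/0.590 = 0.0975 mol·L⁻¹.

0.0975 mol·L⁻¹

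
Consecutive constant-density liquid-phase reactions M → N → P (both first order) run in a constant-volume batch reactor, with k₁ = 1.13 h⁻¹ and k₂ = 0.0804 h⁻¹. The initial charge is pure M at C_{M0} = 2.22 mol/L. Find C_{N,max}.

1.81 mol/L

Evaluating C_N at t_opt = ln(k₂/k₁)/(k₂−k₁) gives C_{N,max}/C_{M0} = (k₁/k₂)^[k₂/(k₂−k₁)].
= (1.13/0.0804)^(0.0804/(0.0804−1.13)) = (14.05)^(-0.07660) = 0.8167.
C_{N,max} = 0.8167×2.22 = 1.81 mol/L.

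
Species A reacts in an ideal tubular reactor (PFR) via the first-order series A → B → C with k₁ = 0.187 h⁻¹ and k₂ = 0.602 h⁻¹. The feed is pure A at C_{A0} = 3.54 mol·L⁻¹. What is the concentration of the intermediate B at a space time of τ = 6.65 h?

0.431 mol·L⁻¹

For first-order series with pure A initially, C_B(τ) = k₁C_{A0}/(k₂−k₁)·(e^(−k₁τ) − e^(−k₂τ)).
e^(−k₁τ) = e^(−0.187×6.65) = e^(−1.244) = 0.2884; e^(−k₂τ) = e^(−4.003) = 0.01826.
C_B = 0.187×3.54/(0.602−0.187) × (0.2884−0.01826) = 1.595×0.2701 = 0.4309 mol·L⁻¹.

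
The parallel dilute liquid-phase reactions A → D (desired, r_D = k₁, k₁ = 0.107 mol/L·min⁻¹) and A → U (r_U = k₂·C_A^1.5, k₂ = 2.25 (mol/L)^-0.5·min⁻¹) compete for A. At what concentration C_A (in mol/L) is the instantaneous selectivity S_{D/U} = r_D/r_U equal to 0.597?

S_{D/U} = (k₁/k₂)·C_A^-1.5 ⇒ C_A = (S·k₂/k₁)^(1/(-1.5)).
= (0.597×2.25/0.107)^(-0.6667) = (12.55)^(-0.6667) = 0.185 mol/L.

0.185 mol/L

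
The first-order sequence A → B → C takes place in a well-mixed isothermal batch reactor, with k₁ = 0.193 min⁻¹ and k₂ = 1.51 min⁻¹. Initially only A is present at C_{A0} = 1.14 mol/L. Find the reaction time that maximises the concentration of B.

1.56 min

The intermediate peaks when r₁ = r₂, i.e. k₁e^(−k₁t) = k₂e^(−k₂t), giving t_opt = ln(k₂/k₁)/(k₂−k₁).
= ln(1.51/0.193)/(1.51−0.193) = ln(7.824)/1.317 = 2.057/1.317 = 1.56 min.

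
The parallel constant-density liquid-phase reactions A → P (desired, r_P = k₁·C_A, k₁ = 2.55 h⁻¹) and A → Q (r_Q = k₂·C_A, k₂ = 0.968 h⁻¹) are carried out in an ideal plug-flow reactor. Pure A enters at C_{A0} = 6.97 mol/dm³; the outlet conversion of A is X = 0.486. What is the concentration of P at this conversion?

2.46 mol/dm³

C_A = C_{A0}(1−X) = 3.583 mol/dm³.
Both paths are first order in A, so the instantaneous fraction to P is constant: dC_P/d(−C_A) = k₁/(k₁+k₂) = 0.7248.
C_P = 0.7248·(C_{A0}−C_A) = 0.7248×3.387 = 2.46 mol/dm³.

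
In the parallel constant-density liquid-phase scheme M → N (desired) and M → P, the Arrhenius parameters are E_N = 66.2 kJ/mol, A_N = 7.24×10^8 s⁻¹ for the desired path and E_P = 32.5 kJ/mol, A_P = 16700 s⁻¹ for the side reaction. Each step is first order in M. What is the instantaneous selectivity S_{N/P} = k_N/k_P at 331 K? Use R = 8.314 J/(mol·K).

k_N/k_P = (A_N/A_P)·exp[−(E_N−E_P)/(RT)] = (A_N/A_P)·exp[(E_P−E_N)/(RT)].
(E_P−E_N)/(RT) = (32.5−66.2)×10³/(8.314×331) = -33700/2752 = -12.25.
k_N/k_P = (7.24×10^8/16700)·exp(-12.25) = 43353 × 4.805×10^-6 = 0.208.

0.208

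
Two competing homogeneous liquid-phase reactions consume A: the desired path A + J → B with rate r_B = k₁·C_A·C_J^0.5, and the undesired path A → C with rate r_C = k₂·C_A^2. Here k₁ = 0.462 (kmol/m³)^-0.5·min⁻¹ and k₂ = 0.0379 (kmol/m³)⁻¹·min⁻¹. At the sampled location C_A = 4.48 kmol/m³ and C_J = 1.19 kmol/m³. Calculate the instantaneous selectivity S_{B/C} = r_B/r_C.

2.97

S_{B/C} = r_B/r_C = (k₁·C_A·C_J^0.5)/(k₂·C_A^2) = (k₁/k₂)·C_A⁻¹·C_J^0.5.
= (0.462×4.480×1.190^0.5) / (0.0379×4.480^2) = 2.258/0.7607 = 2.97.
The undesired path is higher order in A, so low C_A (CSTR or dilute feed) favours B.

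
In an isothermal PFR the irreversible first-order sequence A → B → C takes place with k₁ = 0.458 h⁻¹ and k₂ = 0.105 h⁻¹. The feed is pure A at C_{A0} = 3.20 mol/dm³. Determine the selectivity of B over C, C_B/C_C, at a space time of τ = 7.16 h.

1.41

Solving the coupled first-order balances gives C_B(τ) = [k₁/(k₂−k₁)]·C_{A0}·(e^(−k₁τ) − e^(−k₂τ)).
e^(−k₁τ) = e^(−0.458×7.16) = e^(−3.279) = 0.03766; e^(−k₂τ) = e^(−0.7518) = 0.4715.
C_B = 0.458×3.20/(0.105−0.458) × (0.03766−0.4715) = (-4.152)×(-0.4339) = 1.801 mol/dm³.
C_A = C_{A0}e^(−k₁τ) = 0.1205 mol/dm³, so C_C = C_{A0}−C_A−C_B = 1.278 mol/dm³; C_B/C_C = 1.41.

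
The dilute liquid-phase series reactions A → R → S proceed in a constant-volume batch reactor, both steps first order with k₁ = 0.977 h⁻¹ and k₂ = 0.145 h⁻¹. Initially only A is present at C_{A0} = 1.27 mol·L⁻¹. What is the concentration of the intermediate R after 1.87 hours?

For first-order series with pure A initially, C_R(t) = k₁C_{A0}/(k₂−k₁)·(e^(−k₁t) − e^(−k₂t)).
e^(−k₁t) = e^(−0.977×1.87) = e^(−1.827) = 0.1609; e^(−k₂t) = e^(−0.2712) = 0.7625.
C_R = 0.977×1.27/(0.145−0.977) × (0.1609−0.7625) = (-1.491)×(-0.6016) = 0.8972 mol·L⁻¹.

0.897 mol·L⁻¹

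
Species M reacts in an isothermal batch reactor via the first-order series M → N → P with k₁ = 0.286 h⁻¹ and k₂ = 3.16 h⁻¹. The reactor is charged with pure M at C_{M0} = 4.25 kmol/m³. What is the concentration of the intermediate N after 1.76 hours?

0.254 kmol/m³

The intermediate concentration in a first-order A→B→C sequence is C_N = k₁C_{M0}(e^(−k₁t) − e^(−k₂t))/(k₂−k₁).
e^(−k₁t) = e^(−0.286×1.76) = e^(−0.5034) = 0.6045; e^(−k₂t) = e^(−5.562) = 0.003843.
C_N = 0.286×4.25/(3.16−0.286) × (0.6045−0.003843) = 0.4229×0.6007 = 0.2540 kmol/m³.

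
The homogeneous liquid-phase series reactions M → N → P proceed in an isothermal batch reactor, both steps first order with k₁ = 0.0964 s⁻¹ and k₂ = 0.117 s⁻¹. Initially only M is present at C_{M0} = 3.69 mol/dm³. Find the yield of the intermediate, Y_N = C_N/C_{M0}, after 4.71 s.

The intermediate concentration in a first-order A→B→C sequence is C_N = k₁C_{M0}(e^(−k₁t) − e^(−k₂t))/(k₂−k₁).
e^(−k₁t) = e^(−0.0964×4.71) = e^(−0.4540) = 0.6351; e^(−k₂t) = e^(−0.5511) = 0.5763.
C_N = 0.0964×3.69/(0.117−0.0964) × (0.6351−0.5763) = 17.27×0.05872 = 1.014 mol/dm³.
Y_N = C_N/C_{M0} = 1.014/3.69 = 0.275.

0.275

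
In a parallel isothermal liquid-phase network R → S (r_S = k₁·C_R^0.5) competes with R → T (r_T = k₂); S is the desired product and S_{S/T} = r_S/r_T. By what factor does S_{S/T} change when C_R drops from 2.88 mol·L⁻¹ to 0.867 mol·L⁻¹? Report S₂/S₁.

0.549

S_{S/T} = (k₁/k₂)·C_R^0.5, so S₂/S₁ = (C_{R,2}/C_{R,1})^0.5.
= (0.867/2.88)^0.5 = (0.3010)^0.5 = 0.549.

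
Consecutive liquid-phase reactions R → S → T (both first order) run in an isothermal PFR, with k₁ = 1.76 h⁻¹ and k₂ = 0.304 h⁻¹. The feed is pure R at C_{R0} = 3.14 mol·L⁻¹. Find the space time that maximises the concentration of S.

Setting dC_S/dτ = 0 gives τ_opt = ln(k₂/k₁)/(k₂−k₁).
= ln(0.304/1.76)/(0.304−1.76) = ln(0.1727)/-1.456 = -1.756/-1.456 = 1.21 h.

1.21 h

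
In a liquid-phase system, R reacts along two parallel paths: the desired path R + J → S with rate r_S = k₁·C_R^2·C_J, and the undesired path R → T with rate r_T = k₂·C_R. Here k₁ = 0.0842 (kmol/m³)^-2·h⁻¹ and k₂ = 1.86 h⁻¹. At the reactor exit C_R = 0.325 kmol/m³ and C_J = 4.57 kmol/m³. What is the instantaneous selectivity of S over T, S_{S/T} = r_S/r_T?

0.0672

S_{S/T} = r_S/r_T = (k₁·C_R^2·C_J)/(k₂·C_R) = (k₁/k₂)·C_R·C_J.
= (0.0842×0.3250^2×4.570) / (1.86×0.3250) = 0.04064/0.6045 = 0.0672.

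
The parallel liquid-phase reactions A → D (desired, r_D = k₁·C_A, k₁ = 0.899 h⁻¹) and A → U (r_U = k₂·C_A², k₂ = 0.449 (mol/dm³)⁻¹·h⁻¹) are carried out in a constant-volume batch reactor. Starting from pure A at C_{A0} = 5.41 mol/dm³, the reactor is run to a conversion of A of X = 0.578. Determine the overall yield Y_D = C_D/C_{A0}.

0.203

C_A = C_{A0}(1−X) = 2.283 mol/dm³.
Along a PFR/batch, dC_D/dC_A = −r_D/(r_D+r_U) = −k₁/(k₁+k₂·C_A).
Integrating from C_{A0} to C_A: C_D = (0.899/0.449)·ln[(0.899+0.449·5.41)/(0.899+0.449·2.28)] = 2.002·ln(3.328/1.924) = 1.097 mol/dm³.
Y_D = C_D/C_{A0} = 1.097/5.41 = 0.203.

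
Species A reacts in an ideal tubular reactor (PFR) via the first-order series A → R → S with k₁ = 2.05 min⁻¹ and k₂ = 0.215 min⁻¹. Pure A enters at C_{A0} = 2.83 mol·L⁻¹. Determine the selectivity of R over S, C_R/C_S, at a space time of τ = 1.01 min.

6.55

For first-order series with pure A initially, C_R(τ) = k₁C_{A0}/(k₂−k₁)·(e^(−k₁τ) − e^(−k₂τ)).
e^(−k₁τ) = e^(−2.05×1.01) = e^(−2.071) = 0.1261; e^(−k₂τ) = e^(−0.2172) = 0.8048.
C_R = 2.05×2.83/(0.215−2.05) × (0.1261−0.8048) = (-3.162)×(-0.6787) = 2.146 mol·L⁻¹.
C_A = C_{A0}e^(−k₁τ) = 0.3569 mol·L⁻¹, so C_S = C_{A0}−C_A−C_R = 0.3274 mol·L⁻¹; C_R/C_S = 6.55.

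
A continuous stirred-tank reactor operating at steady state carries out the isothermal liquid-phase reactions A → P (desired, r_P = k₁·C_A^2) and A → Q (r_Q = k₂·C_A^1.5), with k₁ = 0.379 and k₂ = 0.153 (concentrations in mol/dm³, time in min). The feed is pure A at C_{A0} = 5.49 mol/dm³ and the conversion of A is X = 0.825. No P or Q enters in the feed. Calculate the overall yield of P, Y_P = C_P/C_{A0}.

0.584

Exit C_A = C_{A0}(1−X) = 5.49×0.175 = 0.9608 mol/dm³.
A CSTR operates uniformly at the exit composition, giving r_P = 0.3498 and r_Q = 0.1441 (each k·C_A^n at C_A = 0.9608).
Fraction of consumed A going to P: r_P/(r_P+r_Q) = 0.7083.
C_P = 0.7083·C_{A0}·X = 0.7083×5.49×0.825 = 3.21 mol/dm³; Y_P = C_P/C_{A0} = 0.584.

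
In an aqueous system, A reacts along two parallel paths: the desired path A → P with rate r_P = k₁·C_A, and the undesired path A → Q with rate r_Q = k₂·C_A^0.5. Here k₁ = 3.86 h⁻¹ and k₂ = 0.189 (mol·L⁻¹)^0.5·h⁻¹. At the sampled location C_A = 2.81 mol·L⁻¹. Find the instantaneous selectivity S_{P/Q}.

S_{P/Q} = r_P/r_Q = (k₁·C_A)/(k₂·C_A^0.5) = (k₁/k₂)·C_A^0.5.
= (3.86×2.810) / (0.189×2.810^0.5) = 10.85/0.3168 = 34.2.

34.2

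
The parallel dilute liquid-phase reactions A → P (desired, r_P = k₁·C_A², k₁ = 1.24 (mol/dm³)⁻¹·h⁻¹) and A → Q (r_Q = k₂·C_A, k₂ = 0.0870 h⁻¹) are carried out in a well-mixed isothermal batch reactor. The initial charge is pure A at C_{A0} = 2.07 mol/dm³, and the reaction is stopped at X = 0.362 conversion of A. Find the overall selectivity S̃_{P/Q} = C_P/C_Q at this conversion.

23.8

C_A = C_{A0}(1−X) = 1.321 mol/dm³.
Along a PFR/batch, dC_Q/dC_A = −r_Q/(r_P+r_Q) = −k₂/(k₂+k₁·C_A).
Integrating from C_{A0} to C_A: C_Q = (0.0870/1.24)·ln[(0.0870+1.24·2.07)/(0.0870+1.24·1.32)] = 0.07016·ln(2.654/1.725) = 0.03024 mol/dm³.
Then C_P = (C_{A0}−C_A) − C_Q = 0.7493 − 0.03024 = 0.7191 mol/dm³.
S̃_{P/Q} = C_P/C_Q = 0.7191/0.03024 = 23.8.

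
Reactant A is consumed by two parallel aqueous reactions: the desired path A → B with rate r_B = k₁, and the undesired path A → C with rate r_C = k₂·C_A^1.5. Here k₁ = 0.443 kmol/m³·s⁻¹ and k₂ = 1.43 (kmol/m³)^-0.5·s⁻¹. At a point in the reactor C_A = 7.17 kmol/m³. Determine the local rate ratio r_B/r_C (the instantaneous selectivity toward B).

0.0161

S_{B/C} = r_B/r_C = (k₁)/(k₂·C_A^1.5) = (k₁/k₂)·C_A^-1.5.
= (0.443) / (1.43×7.170^1.5) = 0.4430/27.45 = 0.0161.
The undesired path is higher order in A, so low C_A (CSTR or dilute feed) favours B.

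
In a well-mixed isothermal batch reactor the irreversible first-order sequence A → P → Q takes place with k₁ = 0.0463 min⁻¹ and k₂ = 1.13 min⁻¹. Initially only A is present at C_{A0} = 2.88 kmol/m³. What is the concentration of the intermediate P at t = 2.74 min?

For first-order series with pure A initially, C_P(t) = k₁C_{A0}/(k₂−k₁)·(e^(−k₁t) − e^(−k₂t)).
e^(−k₁t) = e^(−0.0463×2.74) = e^(−0.1269) = 0.8809; e^(−k₂t) = e^(−3.096) = 0.04522.
C_P = 0.0463×2.88/(1.13−0.0463) × (0.8809−0.04522) = 0.1230×0.8356 = 0.1028 kmol/m³.

0.103 kmol/m³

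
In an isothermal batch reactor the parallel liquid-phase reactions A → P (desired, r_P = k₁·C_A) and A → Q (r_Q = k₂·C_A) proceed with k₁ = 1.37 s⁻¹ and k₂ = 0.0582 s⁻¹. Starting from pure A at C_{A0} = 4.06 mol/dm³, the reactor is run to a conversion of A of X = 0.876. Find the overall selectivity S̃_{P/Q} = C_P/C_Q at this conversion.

C_A = C_{A0}(1−X) = 0.5034 mol/dm³.
Both paths are first order in A, so the instantaneous fraction to P is constant: dC_P/d(−C_A) = k₁/(k₁+k₂) = 0.9592.
C_P = 0.9592·(C_{A0}−C_A) = 0.9592×3.557 = 3.41 mol/dm³.
C_Q = (C_{A0}−C_A)−C_P = 0.1449 mol/dm³; S̃_{P/Q} = 3.412/0.1449 = 23.5.

23.5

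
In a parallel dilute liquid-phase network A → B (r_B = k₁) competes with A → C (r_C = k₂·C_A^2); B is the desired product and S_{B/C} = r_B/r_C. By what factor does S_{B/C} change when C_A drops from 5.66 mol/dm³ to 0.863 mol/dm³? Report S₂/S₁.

S_{B/C} = (k₁/k₂)·C_A^-2, so S₂/S₁ = (C_{A,2}/C_{A,1})^-2.
= (0.863/5.66)^(-2) = (0.1525)^(-2) = 43.0.
Selectivity toward B rises as C_A falls — low-concentration operation is favoured.

43.0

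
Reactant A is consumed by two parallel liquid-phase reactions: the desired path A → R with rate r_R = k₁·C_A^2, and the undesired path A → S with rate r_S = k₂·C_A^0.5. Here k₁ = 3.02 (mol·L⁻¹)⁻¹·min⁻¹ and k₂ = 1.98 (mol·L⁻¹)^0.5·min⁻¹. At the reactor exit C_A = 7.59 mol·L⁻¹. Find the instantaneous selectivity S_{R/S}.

31.9

S_{R/S} = r_R/r_S = (k₁·C_A^2)/(k₂·C_A^0.5) = (k₁/k₂)·C_A^1.5.
= (3.02×7.590^2) / (1.98×7.590^0.5) = 174.0/5.455 = 31.9.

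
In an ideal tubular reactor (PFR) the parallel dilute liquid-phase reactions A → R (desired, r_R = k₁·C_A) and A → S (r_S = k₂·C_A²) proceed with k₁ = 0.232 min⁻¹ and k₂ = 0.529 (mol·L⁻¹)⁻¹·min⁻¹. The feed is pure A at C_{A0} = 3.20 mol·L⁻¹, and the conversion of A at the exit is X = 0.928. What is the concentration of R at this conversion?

0.743 mol·L⁻¹

C_A = C_{A0}(1−X) = 0.2304 mol·L⁻¹.
Along a PFR/batch, dC_R/dC_A = −r_R/(r_R+r_S) = −k₁/(k₁+k₂·C_A).
Integrating from C_{A0} to C_A: C_R = (0.232/0.529)·ln[(0.232+0.529·3.20)/(0.232+0.529·0.230)] = 0.4386·ln(1.925/0.3539) = 0.7428 mol·L⁻¹.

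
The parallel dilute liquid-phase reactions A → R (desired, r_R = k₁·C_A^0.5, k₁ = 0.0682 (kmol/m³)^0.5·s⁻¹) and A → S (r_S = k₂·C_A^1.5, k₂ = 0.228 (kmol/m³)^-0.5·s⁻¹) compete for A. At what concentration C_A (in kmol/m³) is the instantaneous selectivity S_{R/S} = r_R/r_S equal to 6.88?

S_{R/S} = (k₁/k₂)·C_A⁻¹ ⇒ C_A = (S·k₂/k₁)^(-1).
= (6.88×0.228/0.0682)^(-1) = (23.00)^(-1) = 0.0435 kmol/m³.

0.0435 kmol/m³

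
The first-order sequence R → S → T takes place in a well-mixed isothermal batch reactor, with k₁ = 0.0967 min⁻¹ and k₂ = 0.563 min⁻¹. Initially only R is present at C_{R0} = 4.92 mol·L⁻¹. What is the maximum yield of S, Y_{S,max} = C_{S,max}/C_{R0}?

Evaluating C_S at t_opt = ln(k₂/k₁)/(k₂−k₁) gives C_{S,max}/C_{R0} = (k₁/k₂)^[k₂/(k₂−k₁)].
= (0.0967/0.563)^(0.563/(0.563−0.0967)) = (0.1718)^(1.207) = 0.1192.

0.119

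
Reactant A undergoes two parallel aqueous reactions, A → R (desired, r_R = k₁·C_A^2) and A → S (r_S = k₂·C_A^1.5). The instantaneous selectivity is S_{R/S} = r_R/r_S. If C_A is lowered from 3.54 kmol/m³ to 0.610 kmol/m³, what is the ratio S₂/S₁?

S_{R/S} = (k₁/k₂)·C_A^0.5, so S₂/S₁ = (C_{A,2}/C_{A,1})^0.5.
= (0.610/3.54)^0.5 = (0.1723)^0.5 = 0.415.
Selectivity toward R falls as C_A falls — high-concentration operation is favoured.

0.415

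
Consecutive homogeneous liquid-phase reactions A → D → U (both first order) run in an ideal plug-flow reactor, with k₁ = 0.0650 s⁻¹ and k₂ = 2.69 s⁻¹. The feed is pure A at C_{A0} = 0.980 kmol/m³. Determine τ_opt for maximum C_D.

1.42 s

The intermediate peaks when r₁ = r₂, i.e. k₁e^(−k₁τ) = k₂e^(−k₂τ), giving τ_opt = ln(k₂/k₁)/(k₂−k₁).
= ln(2.69/0.0650)/(2.69−0.0650) = ln(41.38)/2.625 = 3.723/2.625 = 1.42 s.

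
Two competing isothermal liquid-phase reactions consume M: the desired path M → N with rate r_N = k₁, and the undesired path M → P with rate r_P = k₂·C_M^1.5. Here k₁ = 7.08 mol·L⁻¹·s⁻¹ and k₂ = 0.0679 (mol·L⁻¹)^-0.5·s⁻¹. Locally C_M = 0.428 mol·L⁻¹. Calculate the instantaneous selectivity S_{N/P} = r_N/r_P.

S_{N/P} = r_N/r_P = (k₁)/(k₂·C_M^1.5) = (k₁/k₂)·C_M^-1.5.
= (7.08) / (0.0679×0.4280^1.5) = 7.080/0.01901 = 372.
The undesired path is higher order in M, so low C_M (CSTR or dilute feed) favours N.

372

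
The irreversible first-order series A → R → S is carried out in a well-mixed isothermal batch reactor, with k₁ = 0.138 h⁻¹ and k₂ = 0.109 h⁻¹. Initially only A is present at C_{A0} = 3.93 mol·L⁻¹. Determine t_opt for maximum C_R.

8.13 h

For first-order series the maximum of C_R occurs at t_opt = ln(k₂/k₁)/(k₂−k₁).
= ln(0.109/0.138)/(0.109−0.138) = ln(0.7899)/-0.02900 = -0.2359/-0.02900 = 8.13 h.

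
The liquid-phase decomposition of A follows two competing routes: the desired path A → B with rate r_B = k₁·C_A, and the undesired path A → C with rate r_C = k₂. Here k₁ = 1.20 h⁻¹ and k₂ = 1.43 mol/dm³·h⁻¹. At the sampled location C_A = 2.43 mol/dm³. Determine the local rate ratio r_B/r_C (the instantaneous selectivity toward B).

2.04

S_{B/C} = r_B/r_C = (k₁·C_A)/(k₂) = (k₁/k₂)·C_A.
= (1.20×2.430) / (1.43) = 2.916/1.430 = 2.04.
Since the desired path is higher order in A, keeping C_A high (PFR or concentrated feed) favours B.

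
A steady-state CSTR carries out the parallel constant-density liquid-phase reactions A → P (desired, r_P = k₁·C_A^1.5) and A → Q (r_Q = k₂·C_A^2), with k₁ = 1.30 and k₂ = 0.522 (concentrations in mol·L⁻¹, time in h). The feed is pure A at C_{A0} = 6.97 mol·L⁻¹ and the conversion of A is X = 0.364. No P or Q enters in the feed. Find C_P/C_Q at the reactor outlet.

1.18

Exit C_A = C_{A0}(1−X) = 6.97×0.636 = 4.433 mol·L⁻¹.
A CSTR operates uniformly at the exit composition, giving r_P = 12.13 and r_Q = 10.26 (each k·C_A^n at C_A = 4.433).
Overall selectivity = C_P/C_Q = r_Pτ/(r_Qτ) = r_P/r_Q = 1.18.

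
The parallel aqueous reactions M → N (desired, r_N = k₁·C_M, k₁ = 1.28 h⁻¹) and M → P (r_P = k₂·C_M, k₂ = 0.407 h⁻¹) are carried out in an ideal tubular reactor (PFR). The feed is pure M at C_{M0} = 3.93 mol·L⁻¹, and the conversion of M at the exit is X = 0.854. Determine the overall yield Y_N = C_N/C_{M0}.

0.648

C_M = C_{M0}(1−X) = 0.5738 mol·L⁻¹.
Both paths are first order in M, so the instantaneous fraction to N is constant: dC_N/d(−C_M) = k₁/(k₁+k₂) = 0.7587.
C_N = 0.7587·(C_{M0}−C_M) = 0.7587×3.356 = 2.55 mol·L⁻¹.
Y_N = C_N/C_{M0} = 2.547/3.93 = 0.648.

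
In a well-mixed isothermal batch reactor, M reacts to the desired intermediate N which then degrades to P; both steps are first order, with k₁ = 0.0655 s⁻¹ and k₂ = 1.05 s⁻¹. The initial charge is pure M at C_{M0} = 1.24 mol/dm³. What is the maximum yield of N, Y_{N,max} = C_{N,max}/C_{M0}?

Evaluating C_N at t_opt = ln(k₂/k₁)/(k₂−k₁) gives C_{N,max}/C_{M0} = (k₁/k₂)^[k₂/(k₂−k₁)].
= (0.0655/1.05)^(1.05/(1.05−0.0655)) = (0.06238)^(1.067) = 0.05187.

0.0519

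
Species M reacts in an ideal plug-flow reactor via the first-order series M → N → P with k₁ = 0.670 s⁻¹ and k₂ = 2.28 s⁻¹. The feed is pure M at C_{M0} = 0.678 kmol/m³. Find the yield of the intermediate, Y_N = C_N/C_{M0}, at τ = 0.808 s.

0.176

Solving the coupled first-order balances gives C_N(τ) = [k₁/(k₂−k₁)]·C_{M0}·(e^(−k₁τ) − e^(−k₂τ)).
e^(−k₁τ) = e^(−0.670×0.808) = e^(−0.5414) = 0.5820; e^(−k₂τ) = e^(−1.842) = 0.1585.
C_N = 0.670×0.678/(2.28−0.670) × (0.5820−0.1585) = 0.2821×0.4235 = 0.1195 kmol/m³.
Y_N = C_N/C_{M0} = 0.1195/0.678 = 0.176.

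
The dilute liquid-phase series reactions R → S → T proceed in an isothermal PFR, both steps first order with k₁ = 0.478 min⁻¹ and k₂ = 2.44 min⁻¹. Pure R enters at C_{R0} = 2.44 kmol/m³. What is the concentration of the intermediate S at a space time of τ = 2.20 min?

0.205 kmol/m³

The intermediate concentration in a first-order A→B→C sequence is C_S = k₁C_{R0}(e^(−k₁τ) − e^(−k₂τ))/(k₂−k₁).
e^(−k₁τ) = e^(−0.478×2.20) = e^(−1.052) = 0.3494; e^(−k₂τ) = e^(−5.368) = 0.004663.
C_S = 0.478×2.44/(2.44−0.478) × (0.3494−0.004663) = 0.5945×0.3447 = 0.2049 kmol/m³.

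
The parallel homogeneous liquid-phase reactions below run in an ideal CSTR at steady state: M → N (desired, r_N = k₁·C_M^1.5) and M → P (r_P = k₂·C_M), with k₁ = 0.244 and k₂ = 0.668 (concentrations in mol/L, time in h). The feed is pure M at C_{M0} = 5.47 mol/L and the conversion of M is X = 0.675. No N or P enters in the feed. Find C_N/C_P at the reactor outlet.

0.487

Exit C_M = C_{M0}(1−X) = 5.47×0.325 = 1.778 mol/L.
In a CSTR the entire volume is at exit conditions, so r_N = 0.244×1.778^1.5 = 0.5784 and r_P = 0.668×1.778 = 1.188.
Overall selectivity = C_N/C_P = r_Nτ/(r_Pτ) = r_N/r_P = 0.487.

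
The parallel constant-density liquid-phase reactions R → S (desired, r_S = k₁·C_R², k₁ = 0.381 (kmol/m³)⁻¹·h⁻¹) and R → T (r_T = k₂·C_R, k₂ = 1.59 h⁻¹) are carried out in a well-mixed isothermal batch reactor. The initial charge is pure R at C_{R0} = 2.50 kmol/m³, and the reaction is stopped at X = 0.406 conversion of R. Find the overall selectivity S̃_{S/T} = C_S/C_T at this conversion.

0.474

C_R = C_{R0}(1−X) = 1.485 kmol/m³.
Along a PFR/batch, dC_T/dC_R = −r_T/(r_S+r_T) = −k₂/(k₂+k₁·C_R).
Integrating from C_{R0} to C_R: C_T = (1.59/0.381)·ln[(1.59+0.381·2.50)/(1.59+0.381·1.48)] = 4.173·ln(2.542/2.156) = 0.6886 kmol/m³.
Then C_S = (C_{R0}−C_R) − C_T = 1.015 − 0.6886 = 0.3264 kmol/m³.
S̃_{S/T} = C_S/C_T = 0.3264/0.6886 = 0.474.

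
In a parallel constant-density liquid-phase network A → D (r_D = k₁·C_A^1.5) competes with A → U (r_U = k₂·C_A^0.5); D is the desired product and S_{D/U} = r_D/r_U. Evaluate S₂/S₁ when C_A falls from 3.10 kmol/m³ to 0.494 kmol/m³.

S_{D/U} = (k₁/k₂)·C_A, so S₂/S₁ = (C_{A,2}/C_{A,1}).
= 0.494/3.10 = 0.159.
Selectivity toward D falls as C_A falls — high-concentration operation is favoured.

0.159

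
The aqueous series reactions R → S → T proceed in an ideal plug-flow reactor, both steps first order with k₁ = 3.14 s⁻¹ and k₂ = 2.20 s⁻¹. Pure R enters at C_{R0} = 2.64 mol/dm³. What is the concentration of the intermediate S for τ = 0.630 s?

The intermediate concentration in a first-order A→B→C sequence is C_S = k₁C_{R0}(e^(−k₁τ) − e^(−k₂τ))/(k₂−k₁).
e^(−k₁τ) = e^(−3.14×0.630) = e^(−1.978) = 0.1383; e^(−k₂τ) = e^(−1.386) = 0.2501.
C_S = 3.14×2.64/(2.20−3.14) × (0.1383−0.2501) = (-8.819)×(-0.1118) = 0.9855 mol/dm³.

0.986 mol/dm³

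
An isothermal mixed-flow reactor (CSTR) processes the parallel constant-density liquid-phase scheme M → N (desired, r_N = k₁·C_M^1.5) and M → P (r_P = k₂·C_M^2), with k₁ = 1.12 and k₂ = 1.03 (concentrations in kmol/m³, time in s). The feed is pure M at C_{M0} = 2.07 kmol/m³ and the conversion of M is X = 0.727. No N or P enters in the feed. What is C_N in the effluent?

0.890 kmol/m³

Exit C_M = C_{M0}(1−X) = 2.07×0.273 = 0.5651 kmol/m³.
A CSTR operates uniformly at the exit composition, giving r_N = 0.4758 and r_P = 0.3289 (each k·C_M^n at C_M = 0.5651).
Fraction of consumed M going to N: r_N/(r_N+r_P) = 0.5913.
C_N = 0.5913·C_{M0}·X = 0.5913×2.07×0.727 = 0.890 kmol/m³.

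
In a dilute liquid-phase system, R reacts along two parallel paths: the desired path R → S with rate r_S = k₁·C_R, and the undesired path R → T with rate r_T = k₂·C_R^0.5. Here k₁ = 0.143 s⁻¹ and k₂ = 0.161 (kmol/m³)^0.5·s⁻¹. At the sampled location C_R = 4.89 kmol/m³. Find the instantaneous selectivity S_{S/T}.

S_{S/T} = r_S/r_T = (k₁·C_R)/(k₂·C_R^0.5) = (k₁/k₂)·C_R^0.5.
= (0.143×4.890) / (0.161×4.890^0.5) = 0.6993/0.3560 = 1.96.
Since the desired path is higher order in R, keeping C_R high (PFR or concentrated feed) favours S.

1.96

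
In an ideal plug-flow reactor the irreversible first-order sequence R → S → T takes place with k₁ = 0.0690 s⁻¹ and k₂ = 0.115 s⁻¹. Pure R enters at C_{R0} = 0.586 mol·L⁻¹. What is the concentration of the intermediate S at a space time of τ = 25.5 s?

For first-order series with pure R initially, C_S(τ) = k₁C_{R0}/(k₂−k₁)·(e^(−k₁τ) − e^(−k₂τ)).
e^(−k₁τ) = e^(−0.0690×25.5) = e^(−1.760) = 0.1721; e^(−k₂τ) = e^(−2.933) = 0.05326.
C_S = 0.0690×0.586/(0.115−0.0690) × (0.1721−0.05326) = 0.8790×0.1189 = 0.1045 mol·L⁻¹.

0.104 mol·L⁻¹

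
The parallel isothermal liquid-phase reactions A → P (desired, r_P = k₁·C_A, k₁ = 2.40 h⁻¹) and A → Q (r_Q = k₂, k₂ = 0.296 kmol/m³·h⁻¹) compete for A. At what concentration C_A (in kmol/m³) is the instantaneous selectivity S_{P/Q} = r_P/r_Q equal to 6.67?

S_{P/Q} = (k₁/k₂)·C_A ⇒ C_A = S·k₂/k₁.
= 6.67×0.296/2.40 = 0.823 kmol/m³.

0.823 kmol/m³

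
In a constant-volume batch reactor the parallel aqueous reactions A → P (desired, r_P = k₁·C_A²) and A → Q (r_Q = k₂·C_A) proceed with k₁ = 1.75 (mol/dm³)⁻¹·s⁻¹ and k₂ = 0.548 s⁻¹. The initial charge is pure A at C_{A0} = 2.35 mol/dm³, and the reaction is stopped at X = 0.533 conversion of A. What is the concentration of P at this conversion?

C_A = C_{A0}(1−X) = 1.097 mol/dm³.
Along a PFR/batch, dC_Q/dC_A = −r_Q/(r_P+r_Q) = −k₂/(k₂+k₁·C_A).
Integrating from C_{A0} to C_A: C_Q = (0.548/1.75)·ln[(0.548+1.75·2.35)/(0.548+1.75·1.10)] = 0.3131·ln(4.660/2.469) = 0.1990 mol/dm³.
Then C_P = (C_{A0}−C_A) − C_Q = 1.253 − 0.1990 = 1.054 mol/dm³.

1.05 mol/dm³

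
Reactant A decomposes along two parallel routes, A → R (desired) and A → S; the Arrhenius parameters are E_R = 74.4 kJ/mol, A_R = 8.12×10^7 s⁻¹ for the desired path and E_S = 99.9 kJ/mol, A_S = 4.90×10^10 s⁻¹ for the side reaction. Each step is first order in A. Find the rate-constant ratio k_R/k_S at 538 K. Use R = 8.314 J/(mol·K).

0.496

Since both paths have the same order in A, the concentration cancels and S_{R/S} = k_R/k_S = (A_R/A_S)·exp[(E_S−E_R)/(RT)].
(E_S−E_R)/(RT) = (99.9−74.4)×10³/(8.314×538) = 25500/4473 = 5.701.
k_R/k_S = (8.12×10^7/4.90×10^10)·exp(5.701) = 0.001657 × 299.2 = 0.496.
Since E_R < E_S, lowering the temperature improves selectivity toward R.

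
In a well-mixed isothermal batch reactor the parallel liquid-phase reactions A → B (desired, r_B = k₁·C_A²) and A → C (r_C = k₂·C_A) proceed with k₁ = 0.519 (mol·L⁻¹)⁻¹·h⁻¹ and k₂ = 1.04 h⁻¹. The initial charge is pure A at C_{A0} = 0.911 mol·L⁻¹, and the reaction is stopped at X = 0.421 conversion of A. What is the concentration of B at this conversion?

0.101 mol·L⁻¹

C_A = C_{A0}(1−X) = 0.5275 mol·L⁻¹.
Along a PFR/batch, dC_C/dC_A = −r_C/(r_B+r_C) = −k₂/(k₂+k₁·C_A).
Integrating from C_{A0} to C_A: C_C = (1.04/0.519)·ln[(1.04+0.519·0.911)/(1.04+0.519·0.527)] = 2.004·ln(1.513/1.314) = 0.2827 mol·L⁻¹.
Then C_B = (C_{A0}−C_A) − C_C = 0.3835 − 0.2827 = 0.1008 mol·L⁻¹.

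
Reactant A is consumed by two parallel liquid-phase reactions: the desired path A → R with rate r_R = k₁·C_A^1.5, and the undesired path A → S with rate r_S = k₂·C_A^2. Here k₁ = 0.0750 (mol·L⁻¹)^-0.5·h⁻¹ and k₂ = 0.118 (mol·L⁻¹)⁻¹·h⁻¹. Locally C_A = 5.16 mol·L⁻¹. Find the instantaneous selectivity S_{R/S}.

0.280

S_{R/S} = r_R/r_S = (k₁·C_A^1.5)/(k₂·C_A^2) = (k₁/k₂)·C_A^-0.5.
= (0.0750×5.160^1.5) / (0.118×5.160^2) = 0.8791/3.142 = 0.280.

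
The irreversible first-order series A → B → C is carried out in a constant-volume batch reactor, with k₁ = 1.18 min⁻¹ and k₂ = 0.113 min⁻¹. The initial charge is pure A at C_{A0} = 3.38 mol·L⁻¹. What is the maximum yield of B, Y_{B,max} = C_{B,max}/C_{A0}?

For a first-order series the maximum intermediate yield is C_{B,max}/C_{A0} = (k₁/k₂)^[k₂/(k₂−k₁)].
= (1.18/0.113)^(0.113/(0.113−1.18)) = (10.44)^(-0.1059) = 0.7800.

0.780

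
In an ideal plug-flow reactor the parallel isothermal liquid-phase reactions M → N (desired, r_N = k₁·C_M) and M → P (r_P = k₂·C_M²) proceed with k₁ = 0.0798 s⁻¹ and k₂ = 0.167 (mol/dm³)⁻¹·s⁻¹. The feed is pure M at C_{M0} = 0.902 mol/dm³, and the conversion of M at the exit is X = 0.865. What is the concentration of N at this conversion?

C_M = C_{M0}(1−X) = 0.1218 mol/dm³.
Along a PFR/batch, dC_N/dC_M = −r_N/(r_N+r_P) = −k₁/(k₁+k₂·C_M).
Integrating from C_{M0} to C_M: C_N = (0.0798/0.167)·ln[(0.0798+0.167·0.902)/(0.0798+0.167·0.122)] = 0.4778·ln(0.2304/0.1001) = 0.3983 mol/dm³.

0.398 mol/dm³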